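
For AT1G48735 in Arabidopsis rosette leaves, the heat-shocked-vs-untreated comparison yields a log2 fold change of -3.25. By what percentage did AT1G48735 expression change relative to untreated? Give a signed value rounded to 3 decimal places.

Fold change = 2^(-3.25) = 0.1051
Percent change = (FC − 1) × 100% = (0.1051 − 1) × 100 = -89.489%

-89.489%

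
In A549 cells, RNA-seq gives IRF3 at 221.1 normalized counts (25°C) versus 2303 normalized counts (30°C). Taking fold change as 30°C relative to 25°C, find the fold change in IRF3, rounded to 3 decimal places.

10.416

Fold change = 2303 / 221.1 = 10.4161
IRF3 is upregulated.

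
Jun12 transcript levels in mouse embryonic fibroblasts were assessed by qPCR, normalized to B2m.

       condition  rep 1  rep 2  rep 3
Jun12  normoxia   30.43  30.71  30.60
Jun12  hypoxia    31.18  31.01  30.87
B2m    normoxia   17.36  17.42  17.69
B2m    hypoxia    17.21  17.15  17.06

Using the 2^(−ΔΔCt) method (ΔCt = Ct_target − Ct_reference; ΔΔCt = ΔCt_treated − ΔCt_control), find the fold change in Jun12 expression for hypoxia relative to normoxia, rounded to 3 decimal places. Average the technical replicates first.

Mean Ct: Jun12 normoxia 30.580; Jun12 hypoxia 31.020; B2m normoxia 17.490; B2m hypoxia 17.140
ΔCt(normoxia) = 30.580 − 17.490 = 13.090
ΔCt(hypoxia) = 31.020 − 17.140 = 13.880
ΔΔCt = 13.880 − 13.090 = 0.790
Fold change = 2^(−0.790) = 0.5783

0.578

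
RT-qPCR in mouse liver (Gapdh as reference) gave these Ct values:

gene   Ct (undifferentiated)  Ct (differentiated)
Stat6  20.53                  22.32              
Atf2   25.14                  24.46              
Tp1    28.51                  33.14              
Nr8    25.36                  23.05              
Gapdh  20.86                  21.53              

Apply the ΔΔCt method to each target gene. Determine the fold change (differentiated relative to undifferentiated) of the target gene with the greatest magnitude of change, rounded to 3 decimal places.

Stat6: ΔΔCt = (22.32−21.53) − (20.53−20.86) = 0.79 − (-0.33) = 1.12; fold change = 2^-1.12 = 0.460
Atf2: ΔΔCt = (24.46−21.53) − (25.14−20.86) = 2.93 − 4.28 = -1.35; fold change = 2^1.35 = 2.549
Tp1: ΔΔCt = (33.14−21.53) − (28.51−20.86) = 11.61 − 7.65 = 3.96; fold change = 2^-3.96 = 0.064
Nr8: ΔΔCt = (23.05−21.53) − (25.36−20.86) = 1.52 − 4.50 = -2.98; fold change = 2^2.98 = 7.890
Tp1 has the largest |ΔΔCt| = 3.96.

0.064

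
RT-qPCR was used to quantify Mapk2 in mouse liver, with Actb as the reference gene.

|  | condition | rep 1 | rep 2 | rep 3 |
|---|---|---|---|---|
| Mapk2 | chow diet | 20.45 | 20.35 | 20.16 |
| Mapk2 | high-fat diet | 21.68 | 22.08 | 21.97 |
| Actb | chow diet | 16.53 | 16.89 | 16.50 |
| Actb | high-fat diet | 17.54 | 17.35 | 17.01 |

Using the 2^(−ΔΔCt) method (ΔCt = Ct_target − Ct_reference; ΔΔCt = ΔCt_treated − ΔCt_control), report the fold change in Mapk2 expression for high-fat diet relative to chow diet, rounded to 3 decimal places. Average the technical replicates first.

0.525

Mean Ct: Mapk2 chow diet 20.320; Mapk2 high-fat diet 21.910; Actb chow diet 16.640; Actb high-fat diet 17.300
ΔCt(chow diet) = 20.320 − 16.640 = 3.680
ΔCt(high-fat diet) = 21.910 − 17.300 = 4.610
ΔΔCt = 4.610 − 3.680 = 0.930
Fold change = 2^(−0.930) = 0.5249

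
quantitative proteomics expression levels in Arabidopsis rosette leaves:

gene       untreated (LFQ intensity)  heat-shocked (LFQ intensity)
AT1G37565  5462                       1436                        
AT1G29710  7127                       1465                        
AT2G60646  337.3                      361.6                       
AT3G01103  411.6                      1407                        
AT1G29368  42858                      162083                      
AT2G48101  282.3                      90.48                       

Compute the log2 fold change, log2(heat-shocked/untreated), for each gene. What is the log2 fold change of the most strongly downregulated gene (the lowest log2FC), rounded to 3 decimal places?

log2(1436/5462) = -1.927  (AT1G37565)
log2(1465/7127) = -2.282  (AT1G29710)
log2(361.6/337.3) = 0.100  (AT2G60646)
log2(1407/411.6) = 1.773  (AT3G01103)
log2(162083/42858) = 1.919  (AT1G29368)
log2(90.48/282.3) = -1.642  (AT2G48101)
AT1G29710 is most strongly downregulated.

-2.282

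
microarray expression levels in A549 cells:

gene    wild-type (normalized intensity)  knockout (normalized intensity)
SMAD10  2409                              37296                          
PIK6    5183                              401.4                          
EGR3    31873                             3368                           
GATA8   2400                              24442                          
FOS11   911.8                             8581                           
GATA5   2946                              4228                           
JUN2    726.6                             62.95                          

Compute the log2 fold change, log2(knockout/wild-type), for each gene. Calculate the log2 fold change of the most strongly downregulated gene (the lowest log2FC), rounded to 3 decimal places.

log2(37296/2409) = 3.953  (SMAD10)
log2(401.4/5183) = -3.691  (PIK6)
log2(3368/31873) = -3.242  (EGR3)
log2(24442/2400) = 3.348  (GATA8)
log2(8581/911.8) = 3.234  (FOS11)
log2(4228/2946) = 0.521  (GATA5)
log2(62.95/726.6) = -3.529  (JUN2)
PIK6 is most strongly downregulated.

-3.691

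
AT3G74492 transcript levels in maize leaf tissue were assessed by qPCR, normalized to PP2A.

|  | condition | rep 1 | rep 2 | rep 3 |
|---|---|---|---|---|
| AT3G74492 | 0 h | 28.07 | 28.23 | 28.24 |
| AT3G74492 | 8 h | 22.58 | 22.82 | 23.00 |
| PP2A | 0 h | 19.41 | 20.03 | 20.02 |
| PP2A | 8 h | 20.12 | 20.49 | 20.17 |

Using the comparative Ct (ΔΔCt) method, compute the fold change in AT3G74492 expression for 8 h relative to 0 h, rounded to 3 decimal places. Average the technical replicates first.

56.493

Mean Ct: AT3G74492 0 h 28.180; AT3G74492 8 h 22.800; PP2A 0 h 19.820; PP2A 8 h 20.260
ΔCt(0 h) = 28.180 − 19.820 = 8.360
ΔCt(8 h) = 22.800 − 20.260 = 2.540
ΔΔCt = 2.540 − 8.360 = -5.820
Fold change = 2^(−(-5.820)) = 2^5.820 = 56.4930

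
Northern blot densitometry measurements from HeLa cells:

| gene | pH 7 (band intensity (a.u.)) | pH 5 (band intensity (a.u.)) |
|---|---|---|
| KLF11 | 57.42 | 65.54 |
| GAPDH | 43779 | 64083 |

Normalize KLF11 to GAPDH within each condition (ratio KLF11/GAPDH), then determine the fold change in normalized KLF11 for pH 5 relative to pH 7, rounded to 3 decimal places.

KLF11/GAPDH (pH 7) = 57.42 / 43779 = 0.0013116
KLF11/GAPDH (pH 5) = 65.54 / 64083 = 0.0010227
Fold change = 0.0010227 / 0.0013116 = 0.7798

0.780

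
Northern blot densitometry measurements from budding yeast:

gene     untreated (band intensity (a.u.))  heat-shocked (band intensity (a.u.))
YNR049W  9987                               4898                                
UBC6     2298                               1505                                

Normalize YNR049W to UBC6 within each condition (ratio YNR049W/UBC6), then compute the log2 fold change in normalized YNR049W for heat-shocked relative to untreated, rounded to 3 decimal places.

YNR049W/UBC6 (untreated) = 9987 / 2298 = 4.346
YNR049W/UBC6 (heat-shocked) = 4898 / 1505 = 3.2545
Fold change = 3.2545 / 4.346 = 0.7489
log2(0.7489) = -0.4172

-0.417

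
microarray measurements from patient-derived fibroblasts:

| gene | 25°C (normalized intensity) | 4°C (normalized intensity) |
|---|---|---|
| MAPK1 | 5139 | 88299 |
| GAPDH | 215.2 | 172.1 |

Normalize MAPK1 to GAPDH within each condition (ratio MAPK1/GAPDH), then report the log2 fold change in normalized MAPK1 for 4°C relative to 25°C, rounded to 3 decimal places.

MAPK1/GAPDH (25°C) = 5139 / 215.2 = 23.88
MAPK1/GAPDH (4°C) = 88299 / 172.1 = 513.07
Fold change = 513.07 / 23.88 = 21.4852
log2(21.4852) = 4.4253

4.425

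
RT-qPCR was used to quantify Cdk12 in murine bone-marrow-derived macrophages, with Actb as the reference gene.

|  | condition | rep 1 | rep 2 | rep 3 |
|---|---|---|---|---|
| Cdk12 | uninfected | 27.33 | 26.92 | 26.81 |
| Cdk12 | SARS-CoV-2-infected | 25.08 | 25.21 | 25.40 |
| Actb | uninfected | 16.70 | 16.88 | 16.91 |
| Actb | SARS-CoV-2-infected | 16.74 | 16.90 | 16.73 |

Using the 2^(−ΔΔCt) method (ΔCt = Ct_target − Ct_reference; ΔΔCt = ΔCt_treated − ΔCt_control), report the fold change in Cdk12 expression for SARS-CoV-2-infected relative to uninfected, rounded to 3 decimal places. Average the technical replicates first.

Mean Ct: Cdk12 uninfected 27.020; Cdk12 SARS-CoV-2-infected 25.230; Actb uninfected 16.830; Actb SARS-CoV-2-infected 16.790
ΔCt(uninfected) = 27.020 − 16.830 = 10.190
ΔCt(SARS-CoV-2-infected) = 25.230 − 16.790 = 8.440
ΔΔCt = 8.440 − 10.190 = -1.750
Fold change = 2^(−(-1.750)) = 2^1.750 = 3.3636

3.364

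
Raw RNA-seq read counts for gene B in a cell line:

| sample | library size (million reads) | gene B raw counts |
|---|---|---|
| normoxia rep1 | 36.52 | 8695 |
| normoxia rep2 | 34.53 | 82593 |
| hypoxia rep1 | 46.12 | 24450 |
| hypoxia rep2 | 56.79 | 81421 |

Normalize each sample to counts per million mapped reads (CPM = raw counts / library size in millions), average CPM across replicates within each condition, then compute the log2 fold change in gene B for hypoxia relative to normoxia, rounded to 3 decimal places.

-0.421

CPM(normoxia rep1) = 8695 / 36.52 = 238.0887
CPM(normoxia rep2) = 82593 / 34.53 = 2391.9201
CPM(hypoxia rep1) = 24450 / 46.12 = 530.1388
CPM(hypoxia rep2) = 81421 / 56.79 = 1433.7207
mean CPM(normoxia) = 1315.0044; mean CPM(hypoxia) = 981.9297
Fold change = 981.9297 / 1315.0044 = 0.74671
log2(0.74671) = -0.4214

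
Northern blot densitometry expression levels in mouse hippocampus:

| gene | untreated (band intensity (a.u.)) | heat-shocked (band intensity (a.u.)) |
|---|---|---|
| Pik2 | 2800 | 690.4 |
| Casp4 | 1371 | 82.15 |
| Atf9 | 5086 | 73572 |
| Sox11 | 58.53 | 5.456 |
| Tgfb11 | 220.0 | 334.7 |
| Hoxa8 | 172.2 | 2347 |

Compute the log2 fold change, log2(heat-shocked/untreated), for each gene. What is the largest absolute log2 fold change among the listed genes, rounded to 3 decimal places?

4.061

log2(690.4/2800) = -2.020  (Pik2)
log2(82.15/1371) = -4.061  (Casp4)
log2(73572/5086) = 3.855  (Atf9)
log2(5.456/58.53) = -3.423  (Sox11)
log2(334.7/220.0) = 0.605  (Tgfb11)
log2(2347/172.2) = 3.769  (Hoxa8)
The largest magnitude belongs to Casp4.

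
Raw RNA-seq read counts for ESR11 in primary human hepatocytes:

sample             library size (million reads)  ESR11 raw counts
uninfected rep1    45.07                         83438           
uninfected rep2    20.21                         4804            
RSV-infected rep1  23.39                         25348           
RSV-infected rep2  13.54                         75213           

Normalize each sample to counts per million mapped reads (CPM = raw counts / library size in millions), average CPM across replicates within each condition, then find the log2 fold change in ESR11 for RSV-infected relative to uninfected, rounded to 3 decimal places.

1.668

CPM(uninfected rep1) = 83438 / 45.07 = 1851.2980
CPM(uninfected rep2) = 4804 / 20.21 = 237.7041
CPM(RSV-infected rep1) = 25348 / 23.39 = 1083.7110
CPM(RSV-infected rep2) = 75213 / 13.54 = 5554.8744
mean CPM(uninfected) = 1044.5010; mean CPM(RSV-infected) = 3319.2927
Fold change = 3319.2927 / 1044.5010 = 3.17787
log2(3.17787) = 1.6681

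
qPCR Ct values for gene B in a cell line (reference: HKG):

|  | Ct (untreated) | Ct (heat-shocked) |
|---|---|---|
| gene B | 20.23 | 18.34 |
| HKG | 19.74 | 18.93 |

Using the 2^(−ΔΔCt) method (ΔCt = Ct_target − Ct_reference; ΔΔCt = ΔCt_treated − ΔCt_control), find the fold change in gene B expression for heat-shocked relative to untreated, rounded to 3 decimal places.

ΔCt(untreated) = 20.230 − 19.740 = 0.490
ΔCt(heat-shocked) = 18.340 − 18.930 = -0.590
ΔΔCt = -0.590 − 0.490 = -1.080
Fold change = 2^(−(-1.080)) = 2^1.080 = 2.1140

2.114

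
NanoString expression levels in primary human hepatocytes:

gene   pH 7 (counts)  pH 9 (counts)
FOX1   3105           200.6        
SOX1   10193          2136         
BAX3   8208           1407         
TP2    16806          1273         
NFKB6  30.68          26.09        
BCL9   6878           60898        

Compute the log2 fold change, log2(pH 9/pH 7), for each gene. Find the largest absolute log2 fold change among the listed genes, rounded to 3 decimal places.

3.952

log2(200.6/3105) = -3.952  (FOX1)
log2(2136/10193) = -2.255  (SOX1)
log2(1407/8208) = -2.544  (BAX3)
log2(1273/16806) = -3.723  (TP2)
log2(26.09/30.68) = -0.234  (NFKB6)
log2(60898/6878) = 3.146  (BCL9)
The largest magnitude belongs to FOX1.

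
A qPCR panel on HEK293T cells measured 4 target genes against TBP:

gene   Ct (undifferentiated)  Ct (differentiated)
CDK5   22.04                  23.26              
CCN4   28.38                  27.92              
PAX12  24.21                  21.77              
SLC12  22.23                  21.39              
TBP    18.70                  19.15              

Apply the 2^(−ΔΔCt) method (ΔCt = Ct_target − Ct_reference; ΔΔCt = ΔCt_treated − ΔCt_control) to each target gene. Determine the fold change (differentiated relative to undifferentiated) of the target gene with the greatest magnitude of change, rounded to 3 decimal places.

7.413

CDK5: ΔΔCt = (23.26−19.15) − (22.04−18.70) = 4.11 − 3.34 = 0.77; fold change = 2^-0.77 = 0.586
CCN4: ΔΔCt = (27.92−19.15) − (28.38−18.70) = 8.77 − 9.68 = -0.91; fold change = 2^0.91 = 1.879
PAX12: ΔΔCt = (21.77−19.15) − (24.21−18.70) = 2.62 − 5.51 = -2.89; fold change = 2^2.89 = 7.413
SLC12: ΔΔCt = (21.39−19.15) − (22.23−18.70) = 2.24 − 3.53 = -1.29; fold change = 2^1.29 = 2.445
PAX12 has the largest |ΔΔCt| = 2.89.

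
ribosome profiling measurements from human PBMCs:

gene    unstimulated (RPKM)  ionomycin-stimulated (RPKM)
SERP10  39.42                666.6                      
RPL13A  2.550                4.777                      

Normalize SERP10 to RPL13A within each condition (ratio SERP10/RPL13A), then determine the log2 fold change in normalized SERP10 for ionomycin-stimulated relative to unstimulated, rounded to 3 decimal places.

SERP10/RPL13A (unstimulated) = 39.42 / 2.550 = 15.459
SERP10/RPL13A (ionomycin-stimulated) = 666.6 / 4.777 = 139.54
Fold change = 139.54 / 15.459 = 9.0268
log2(9.0268) = 3.1742

3.174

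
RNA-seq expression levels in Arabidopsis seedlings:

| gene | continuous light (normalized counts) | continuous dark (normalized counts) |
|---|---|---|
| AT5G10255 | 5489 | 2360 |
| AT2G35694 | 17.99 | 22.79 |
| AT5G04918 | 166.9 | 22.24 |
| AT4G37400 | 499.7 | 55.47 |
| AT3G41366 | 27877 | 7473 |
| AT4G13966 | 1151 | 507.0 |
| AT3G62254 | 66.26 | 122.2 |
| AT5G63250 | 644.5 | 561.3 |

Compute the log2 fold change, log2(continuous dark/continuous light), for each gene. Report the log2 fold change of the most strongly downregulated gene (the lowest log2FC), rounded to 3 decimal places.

-3.171

log2(2360/5489) = -1.218  (AT5G10255)
log2(22.79/17.99) = 0.341  (AT2G35694)
log2(22.24/166.9) = -2.908  (AT5G04918)
log2(55.47/499.7) = -3.171  (AT4G37400)
log2(7473/27877) = -1.899  (AT3G41366)
log2(507.0/1151) = -1.183  (AT4G13966)
log2(122.2/66.26) = 0.883  (AT3G62254)
log2(561.3/644.5) = -0.199  (AT5G63250)
AT4G37400 is most strongly downregulated.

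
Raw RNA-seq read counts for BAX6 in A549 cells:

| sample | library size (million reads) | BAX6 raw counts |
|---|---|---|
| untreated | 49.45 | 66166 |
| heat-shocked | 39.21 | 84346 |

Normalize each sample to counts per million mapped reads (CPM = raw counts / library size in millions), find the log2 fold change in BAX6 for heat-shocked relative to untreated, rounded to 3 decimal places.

CPM(untreated) = 66166 / 49.45 = 1338.0384
CPM(heat-shocked) = 84346 / 39.21 = 2151.1349
Fold change = 2151.1349 / 1338.0384 = 1.60768
log2(1.60768) = 0.6850

0.685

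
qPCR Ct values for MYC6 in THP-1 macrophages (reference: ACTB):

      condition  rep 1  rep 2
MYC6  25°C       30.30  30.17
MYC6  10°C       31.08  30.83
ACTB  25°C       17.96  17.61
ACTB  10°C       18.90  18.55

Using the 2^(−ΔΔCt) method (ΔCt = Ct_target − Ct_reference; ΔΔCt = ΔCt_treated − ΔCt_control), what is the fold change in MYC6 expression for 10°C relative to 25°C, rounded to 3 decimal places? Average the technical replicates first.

Mean Ct: MYC6 25°C 30.235; MYC6 10°C 30.955; ACTB 25°C 17.785; ACTB 10°C 18.725
ΔCt(25°C) = 30.235 − 17.785 = 12.450
ΔCt(10°C) = 30.955 − 18.725 = 12.230
ΔΔCt = 12.230 − 12.450 = -0.220
Fold change = 2^(−(-0.220)) = 2^0.220 = 1.1647

1.165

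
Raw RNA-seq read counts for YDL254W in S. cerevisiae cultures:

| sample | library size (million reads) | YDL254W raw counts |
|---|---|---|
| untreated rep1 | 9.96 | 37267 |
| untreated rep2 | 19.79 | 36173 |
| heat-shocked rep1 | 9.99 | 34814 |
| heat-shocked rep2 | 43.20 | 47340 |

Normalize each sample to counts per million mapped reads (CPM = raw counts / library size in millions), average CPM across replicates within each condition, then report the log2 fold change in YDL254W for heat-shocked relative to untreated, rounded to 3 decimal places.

CPM(untreated rep1) = 37267 / 9.96 = 3741.6667
CPM(untreated rep2) = 36173 / 19.79 = 1827.8423
CPM(heat-shocked rep1) = 34814 / 9.99 = 3484.8849
CPM(heat-shocked rep2) = 47340 / 43.20 = 1095.8333
mean CPM(untreated) = 2784.7545; mean CPM(heat-shocked) = 2290.3591
Fold change = 2290.3591 / 2784.7545 = 0.82246
log2(0.82246) = -0.2820

-0.282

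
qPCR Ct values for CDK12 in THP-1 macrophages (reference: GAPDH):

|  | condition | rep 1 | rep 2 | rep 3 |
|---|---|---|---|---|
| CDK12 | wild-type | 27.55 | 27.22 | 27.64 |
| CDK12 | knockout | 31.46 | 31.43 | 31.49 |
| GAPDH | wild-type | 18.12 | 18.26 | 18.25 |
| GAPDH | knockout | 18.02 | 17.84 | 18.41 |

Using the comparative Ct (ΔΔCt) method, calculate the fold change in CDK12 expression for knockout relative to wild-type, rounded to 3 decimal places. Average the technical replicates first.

Mean Ct: CDK12 wild-type 27.470; CDK12 knockout 31.460; GAPDH wild-type 18.210; GAPDH knockout 18.090
ΔCt(wild-type) = 27.470 − 18.210 = 9.260
ΔCt(knockout) = 31.460 − 18.090 = 13.370
ΔΔCt = 13.370 − 9.260 = 4.110
Fold change = 2^(−4.110) = 0.0579

0.058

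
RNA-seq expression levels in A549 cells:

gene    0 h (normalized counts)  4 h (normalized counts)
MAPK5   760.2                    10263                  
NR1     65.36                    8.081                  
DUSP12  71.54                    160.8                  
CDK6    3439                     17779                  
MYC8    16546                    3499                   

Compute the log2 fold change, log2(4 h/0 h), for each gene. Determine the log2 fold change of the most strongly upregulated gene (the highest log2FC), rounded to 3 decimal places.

log2(10263/760.2) = 3.755  (MAPK5)
log2(8.081/65.36) = -3.016  (NR1)
log2(160.8/71.54) = 1.168  (DUSP12)
log2(17779/3439) = 2.370  (CDK6)
log2(3499/16546) = -2.241  (MYC8)
MAPK5 is most strongly upregulated.

3.755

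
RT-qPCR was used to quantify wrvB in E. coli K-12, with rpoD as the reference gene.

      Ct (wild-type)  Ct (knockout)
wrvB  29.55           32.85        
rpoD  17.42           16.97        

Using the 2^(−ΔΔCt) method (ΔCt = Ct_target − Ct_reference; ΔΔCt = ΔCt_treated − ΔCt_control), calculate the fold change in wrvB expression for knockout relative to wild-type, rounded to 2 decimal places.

0.07

ΔCt(wild-type) = 29.550 − 17.420 = 12.130
ΔCt(knockout) = 32.850 − 16.970 = 15.880
ΔΔCt = 15.880 − 12.130 = 3.750
Fold change = 2^(−3.750) = 0.074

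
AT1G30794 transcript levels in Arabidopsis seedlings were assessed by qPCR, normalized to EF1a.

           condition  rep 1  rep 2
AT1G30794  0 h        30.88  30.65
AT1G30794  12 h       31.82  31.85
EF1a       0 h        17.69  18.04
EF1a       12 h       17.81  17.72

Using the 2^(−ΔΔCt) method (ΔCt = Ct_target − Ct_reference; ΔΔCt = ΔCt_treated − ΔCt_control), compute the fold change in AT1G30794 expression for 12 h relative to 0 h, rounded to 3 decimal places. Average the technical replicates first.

0.444

Mean Ct: AT1G30794 0 h 30.765; AT1G30794 12 h 31.835; EF1a 0 h 17.865; EF1a 12 h 17.765
ΔCt(0 h) = 30.765 − 17.865 = 12.900
ΔCt(12 h) = 31.835 − 17.765 = 14.070
ΔΔCt = 14.070 − 12.900 = 1.170
Fold change = 2^(−1.170) = 0.4444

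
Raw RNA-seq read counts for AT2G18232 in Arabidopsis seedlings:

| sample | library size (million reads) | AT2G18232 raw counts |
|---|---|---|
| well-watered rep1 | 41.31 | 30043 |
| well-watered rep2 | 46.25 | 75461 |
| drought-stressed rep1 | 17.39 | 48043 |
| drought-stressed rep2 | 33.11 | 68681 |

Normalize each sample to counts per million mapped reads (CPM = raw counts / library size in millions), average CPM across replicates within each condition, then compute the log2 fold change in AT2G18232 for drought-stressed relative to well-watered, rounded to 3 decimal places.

CPM(well-watered rep1) = 30043 / 41.31 = 727.2573
CPM(well-watered rep2) = 75461 / 46.25 = 1631.5892
CPM(drought-stressed rep1) = 48043 / 17.39 = 2762.6797
CPM(drought-stressed rep2) = 68681 / 33.11 = 2074.3280
mean CPM(well-watered) = 1179.4233; mean CPM(drought-stressed) = 2418.5038
Fold change = 2418.5038 / 1179.4233 = 2.05058
log2(2.05058) = 1.0360

1.036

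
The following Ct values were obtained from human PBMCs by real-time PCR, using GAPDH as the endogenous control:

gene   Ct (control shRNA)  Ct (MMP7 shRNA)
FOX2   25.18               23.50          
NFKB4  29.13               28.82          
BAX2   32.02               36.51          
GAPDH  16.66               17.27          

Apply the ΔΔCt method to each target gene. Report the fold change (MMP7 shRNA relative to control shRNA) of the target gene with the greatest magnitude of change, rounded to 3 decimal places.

0.068

FOX2: ΔΔCt = (23.50−17.27) − (25.18−16.66) = 6.23 − 8.52 = -2.29; fold change = 2^2.29 = 4.891
NFKB4: ΔΔCt = (28.82−17.27) − (29.13−16.66) = 11.55 − 12.47 = -0.92; fold change = 2^0.92 = 1.892
BAX2: ΔΔCt = (36.51−17.27) − (32.02−16.66) = 19.24 − 15.36 = 3.88; fold change = 2^-3.88 = 0.068
BAX2 has the largest |ΔΔCt| = 3.88.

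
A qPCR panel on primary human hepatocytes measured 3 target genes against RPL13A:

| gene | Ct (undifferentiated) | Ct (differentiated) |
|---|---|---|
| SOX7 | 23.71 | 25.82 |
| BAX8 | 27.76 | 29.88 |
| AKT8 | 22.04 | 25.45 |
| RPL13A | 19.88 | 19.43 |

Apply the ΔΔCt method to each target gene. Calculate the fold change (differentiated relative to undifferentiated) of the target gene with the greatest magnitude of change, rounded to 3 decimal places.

SOX7: ΔΔCt = (25.82−19.43) − (23.71−19.88) = 6.39 − 3.83 = 2.56; fold change = 2^-2.56 = 0.170
BAX8: ΔΔCt = (29.88−19.43) − (27.76−19.88) = 10.45 − 7.88 = 2.57; fold change = 2^-2.57 = 0.168
AKT8: ΔΔCt = (25.45−19.43) − (22.04−19.88) = 6.02 − 2.16 = 3.86; fold change = 2^-3.86 = 0.069
AKT8 has the largest |ΔΔCt| = 3.86.

0.069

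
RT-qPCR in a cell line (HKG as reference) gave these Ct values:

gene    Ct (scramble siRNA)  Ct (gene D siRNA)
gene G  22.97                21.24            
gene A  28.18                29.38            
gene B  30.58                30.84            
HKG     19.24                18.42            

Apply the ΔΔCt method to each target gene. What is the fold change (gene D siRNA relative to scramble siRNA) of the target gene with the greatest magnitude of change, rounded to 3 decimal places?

gene G: ΔΔCt = (21.24−18.42) − (22.97−19.24) = 2.82 − 3.73 = -0.91; fold change = 2^0.91 = 1.879
gene A: ΔΔCt = (29.38−18.42) − (28.18−19.24) = 10.96 − 8.94 = 2.02; fold change = 2^-2.02 = 0.247
gene B: ΔΔCt = (30.84−18.42) − (30.58−19.24) = 12.42 − 11.34 = 1.08; fold change = 2^-1.08 = 0.473
gene A has the largest |ΔΔCt| = 2.02.

0.247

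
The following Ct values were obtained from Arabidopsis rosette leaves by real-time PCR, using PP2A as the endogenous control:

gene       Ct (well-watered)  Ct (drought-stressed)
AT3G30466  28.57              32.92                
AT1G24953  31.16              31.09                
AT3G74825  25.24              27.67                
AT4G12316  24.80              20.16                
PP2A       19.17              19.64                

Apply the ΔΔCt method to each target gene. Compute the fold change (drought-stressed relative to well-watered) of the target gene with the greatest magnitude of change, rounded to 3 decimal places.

34.535

AT3G30466: ΔΔCt = (32.92−19.64) − (28.57−19.17) = 13.28 − 9.40 = 3.88; fold change = 2^-3.88 = 0.068
AT1G24953: ΔΔCt = (31.09−19.64) − (31.16−19.17) = 11.45 − 11.99 = -0.54; fold change = 2^0.54 = 1.454
AT3G74825: ΔΔCt = (27.67−19.64) − (25.24−19.17) = 8.03 − 6.07 = 1.96; fold change = 2^-1.96 = 0.257
AT4G12316: ΔΔCt = (20.16−19.64) − (24.80−19.17) = 0.52 − 5.63 = -5.11; fold change = 2^5.11 = 34.535
AT4G12316 has the largest |ΔΔCt| = 5.11.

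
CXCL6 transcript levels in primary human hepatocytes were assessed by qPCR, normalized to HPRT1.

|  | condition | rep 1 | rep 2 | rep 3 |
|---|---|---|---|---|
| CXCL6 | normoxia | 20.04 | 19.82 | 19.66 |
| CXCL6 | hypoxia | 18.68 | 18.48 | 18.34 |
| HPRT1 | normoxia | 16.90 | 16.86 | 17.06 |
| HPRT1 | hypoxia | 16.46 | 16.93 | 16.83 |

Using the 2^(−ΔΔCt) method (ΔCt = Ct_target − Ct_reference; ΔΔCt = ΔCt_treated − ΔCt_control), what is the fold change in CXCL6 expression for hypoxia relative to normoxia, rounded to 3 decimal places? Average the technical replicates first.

2.204

Mean Ct: CXCL6 normoxia 19.840; CXCL6 hypoxia 18.500; HPRT1 normoxia 16.940; HPRT1 hypoxia 16.740
ΔCt(normoxia) = 19.840 − 16.940 = 2.900
ΔCt(hypoxia) = 18.500 − 16.740 = 1.760
ΔΔCt = 1.760 − 2.900 = -1.140
Fold change = 2^(−(-1.140)) = 2^1.140 = 2.2038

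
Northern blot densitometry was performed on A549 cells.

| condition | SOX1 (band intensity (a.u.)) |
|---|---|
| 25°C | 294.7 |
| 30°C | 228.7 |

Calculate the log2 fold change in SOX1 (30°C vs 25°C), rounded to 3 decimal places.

Fold change = 228.7 / 294.7 = 0.7760
log2(0.7760) = -0.3658

-0.366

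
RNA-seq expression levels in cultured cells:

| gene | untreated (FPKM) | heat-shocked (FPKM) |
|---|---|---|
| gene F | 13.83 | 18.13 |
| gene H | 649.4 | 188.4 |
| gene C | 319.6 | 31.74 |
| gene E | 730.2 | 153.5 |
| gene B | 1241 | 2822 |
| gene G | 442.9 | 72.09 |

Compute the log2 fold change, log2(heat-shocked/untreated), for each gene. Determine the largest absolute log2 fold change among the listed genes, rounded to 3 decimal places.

log2(18.13/13.83) = 0.391  (gene F)
log2(188.4/649.4) = -1.785  (gene H)
log2(31.74/319.6) = -3.332  (gene C)
log2(153.5/730.2) = -2.250  (gene E)
log2(2822/1241) = 1.185  (gene B)
log2(72.09/442.9) = -2.619  (gene G)
The largest magnitude belongs to gene C.

3.332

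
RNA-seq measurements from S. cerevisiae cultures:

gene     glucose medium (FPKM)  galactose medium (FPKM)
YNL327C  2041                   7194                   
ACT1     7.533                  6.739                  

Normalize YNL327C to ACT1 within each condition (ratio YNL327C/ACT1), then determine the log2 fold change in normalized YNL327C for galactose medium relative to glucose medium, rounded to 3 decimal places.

YNL327C/ACT1 (glucose medium) = 2041 / 7.533 = 270.94
YNL327C/ACT1 (galactose medium) = 7194 / 6.739 = 1067.5
Fold change = 1067.5 / 270.94 = 3.9400
log2(3.9400) = 1.9782

1.978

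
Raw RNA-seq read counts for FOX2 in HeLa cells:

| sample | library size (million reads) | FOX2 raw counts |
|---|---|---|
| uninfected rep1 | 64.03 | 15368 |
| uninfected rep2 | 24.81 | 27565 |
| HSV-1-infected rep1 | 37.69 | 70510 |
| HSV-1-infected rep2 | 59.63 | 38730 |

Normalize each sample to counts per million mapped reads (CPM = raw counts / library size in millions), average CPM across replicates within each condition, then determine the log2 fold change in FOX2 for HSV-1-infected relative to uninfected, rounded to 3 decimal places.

CPM(uninfected rep1) = 15368 / 64.03 = 240.0125
CPM(uninfected rep2) = 27565 / 24.81 = 1111.0439
CPM(HSV-1-infected rep1) = 70510 / 37.69 = 1870.7880
CPM(HSV-1-infected rep2) = 38730 / 59.63 = 649.5053
mean CPM(uninfected) = 675.5282; mean CPM(HSV-1-infected) = 1260.1466
Fold change = 1260.1466 / 675.5282 = 1.86542
log2(1.86542) = 0.8995

0.900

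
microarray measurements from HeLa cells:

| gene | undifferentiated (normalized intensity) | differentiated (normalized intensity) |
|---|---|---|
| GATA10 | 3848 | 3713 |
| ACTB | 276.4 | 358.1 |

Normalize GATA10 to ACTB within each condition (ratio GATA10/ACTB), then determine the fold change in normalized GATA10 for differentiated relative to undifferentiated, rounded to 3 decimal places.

GATA10/ACTB (undifferentiated) = 3848 / 276.4 = 13.922
GATA10/ACTB (differentiated) = 3713 / 358.1 = 10.369
Fold change = 10.369 / 13.922 = 0.7448

0.745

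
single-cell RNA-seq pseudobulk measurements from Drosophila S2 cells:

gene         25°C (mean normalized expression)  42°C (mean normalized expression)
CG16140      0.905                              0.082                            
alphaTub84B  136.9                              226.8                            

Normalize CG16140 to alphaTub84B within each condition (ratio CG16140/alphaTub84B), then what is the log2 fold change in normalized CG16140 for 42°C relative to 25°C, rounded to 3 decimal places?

-4.193

CG16140/alphaTub84B (25°C) = 0.905 / 136.9 = 0.0066107
CG16140/alphaTub84B (42°C) = 0.082 / 226.8 = 0.00036155
Fold change = 0.00036155 / 0.0066107 = 0.0547
log2(0.0547) = -4.1925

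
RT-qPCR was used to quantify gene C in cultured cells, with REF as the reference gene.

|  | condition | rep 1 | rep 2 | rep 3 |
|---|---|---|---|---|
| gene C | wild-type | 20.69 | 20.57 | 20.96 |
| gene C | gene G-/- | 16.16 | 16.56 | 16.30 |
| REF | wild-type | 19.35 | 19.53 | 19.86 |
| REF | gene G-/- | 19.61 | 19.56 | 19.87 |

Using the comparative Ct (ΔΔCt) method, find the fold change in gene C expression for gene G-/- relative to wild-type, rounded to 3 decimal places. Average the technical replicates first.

Mean Ct: gene C wild-type 20.740; gene C gene G-/- 16.340; REF wild-type 19.580; REF gene G-/- 19.680
ΔCt(wild-type) = 20.740 − 19.580 = 1.160
ΔCt(gene G-/-) = 16.340 − 19.680 = -3.340
ΔΔCt = -3.340 − 1.160 = -4.500
Fold change = 2^(−(-4.500)) = 2^4.500 = 22.6274

22.627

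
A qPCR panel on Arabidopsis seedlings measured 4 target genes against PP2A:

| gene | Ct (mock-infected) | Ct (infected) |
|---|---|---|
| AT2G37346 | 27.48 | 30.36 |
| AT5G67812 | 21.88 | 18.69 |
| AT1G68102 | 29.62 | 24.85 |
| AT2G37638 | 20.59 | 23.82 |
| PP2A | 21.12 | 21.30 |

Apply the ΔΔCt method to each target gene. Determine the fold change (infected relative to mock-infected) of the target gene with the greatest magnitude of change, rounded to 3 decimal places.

30.910

AT2G37346: ΔΔCt = (30.36−21.30) − (27.48−21.12) = 9.06 − 6.36 = 2.70; fold change = 2^-2.70 = 0.154
AT5G67812: ΔΔCt = (18.69−21.30) − (21.88−21.12) = -2.61 − 0.76 = -3.37; fold change = 2^3.37 = 10.339
AT1G68102: ΔΔCt = (24.85−21.30) − (29.62−21.12) = 3.55 − 8.50 = -4.95; fold change = 2^4.95 = 30.910
AT2G37638: ΔΔCt = (23.82−21.30) − (20.59−21.12) = 2.52 − (-0.53) = 3.05; fold change = 2^-3.05 = 0.121
AT1G68102 has the largest |ΔΔCt| = 4.95.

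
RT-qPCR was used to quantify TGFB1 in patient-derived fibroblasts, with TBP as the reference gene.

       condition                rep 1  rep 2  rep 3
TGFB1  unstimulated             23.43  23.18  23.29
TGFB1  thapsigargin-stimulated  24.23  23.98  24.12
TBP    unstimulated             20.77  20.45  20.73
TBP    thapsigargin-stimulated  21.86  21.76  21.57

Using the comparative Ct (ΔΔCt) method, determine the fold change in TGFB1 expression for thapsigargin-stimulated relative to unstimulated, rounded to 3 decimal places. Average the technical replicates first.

Mean Ct: TGFB1 unstimulated 23.300; TGFB1 thapsigargin-stimulated 24.110; TBP unstimulated 20.650; TBP thapsigargin-stimulated 21.730
ΔCt(unstimulated) = 23.300 − 20.650 = 2.650
ΔCt(thapsigargin-stimulated) = 24.110 − 21.730 = 2.380
ΔΔCt = 2.380 − 2.650 = -0.270
Fold change = 2^(−(-0.270)) = 2^0.270 = 1.2058

1.206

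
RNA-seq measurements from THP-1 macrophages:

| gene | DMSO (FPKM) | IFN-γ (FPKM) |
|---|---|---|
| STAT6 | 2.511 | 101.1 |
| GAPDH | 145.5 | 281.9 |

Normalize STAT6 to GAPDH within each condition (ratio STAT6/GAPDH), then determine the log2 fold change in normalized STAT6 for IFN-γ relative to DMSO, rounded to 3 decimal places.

STAT6/GAPDH (DMSO) = 2.511 / 145.5 = 0.017258
STAT6/GAPDH (IFN-γ) = 101.1 / 281.9 = 0.35864
Fold change = 0.35864 / 0.017258 = 20.7813
log2(20.7813) = 4.3772

4.377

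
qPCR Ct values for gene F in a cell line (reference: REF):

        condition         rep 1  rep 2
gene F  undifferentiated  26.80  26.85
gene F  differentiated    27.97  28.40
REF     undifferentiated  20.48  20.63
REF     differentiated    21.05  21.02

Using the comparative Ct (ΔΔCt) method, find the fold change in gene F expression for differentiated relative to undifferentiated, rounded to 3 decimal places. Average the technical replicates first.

Mean Ct: gene F undifferentiated 26.825; gene F differentiated 28.185; REF undifferentiated 20.555; REF differentiated 21.035
ΔCt(undifferentiated) = 26.825 − 20.555 = 6.270
ΔCt(differentiated) = 28.185 − 21.035 = 7.150
ΔΔCt = 7.150 − 6.270 = 0.880
Fold change = 2^(−0.880) = 0.5434

0.543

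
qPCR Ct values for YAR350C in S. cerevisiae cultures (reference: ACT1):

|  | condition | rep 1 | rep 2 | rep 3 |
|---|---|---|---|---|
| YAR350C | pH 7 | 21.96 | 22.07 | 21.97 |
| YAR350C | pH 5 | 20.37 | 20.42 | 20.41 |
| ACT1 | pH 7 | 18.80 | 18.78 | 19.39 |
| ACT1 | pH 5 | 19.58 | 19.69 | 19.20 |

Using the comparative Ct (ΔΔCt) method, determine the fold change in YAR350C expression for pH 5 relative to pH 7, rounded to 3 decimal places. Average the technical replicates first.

4.287

Mean Ct: YAR350C pH 7 22.000; YAR350C pH 5 20.400; ACT1 pH 7 18.990; ACT1 pH 5 19.490
ΔCt(pH 7) = 22.000 − 18.990 = 3.010
ΔCt(pH 5) = 20.400 − 19.490 = 0.910
ΔΔCt = 0.910 − 3.010 = -2.100
Fold change = 2^(−(-2.100)) = 2^2.100 = 4.2871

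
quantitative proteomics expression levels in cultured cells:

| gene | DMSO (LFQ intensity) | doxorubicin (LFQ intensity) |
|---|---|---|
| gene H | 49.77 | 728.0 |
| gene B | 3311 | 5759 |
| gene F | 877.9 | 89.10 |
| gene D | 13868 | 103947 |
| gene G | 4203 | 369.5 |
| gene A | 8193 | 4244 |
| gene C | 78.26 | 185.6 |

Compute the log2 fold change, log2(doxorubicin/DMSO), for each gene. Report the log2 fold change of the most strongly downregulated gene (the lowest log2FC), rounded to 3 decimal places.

log2(728.0/49.77) = 3.871  (gene H)
log2(5759/3311) = 0.799  (gene B)
log2(89.10/877.9) = -3.301  (gene F)
log2(103947/13868) = 2.906  (gene D)
log2(369.5/4203) = -3.508  (gene G)
log2(4244/8193) = -0.949  (gene A)
log2(185.6/78.26) = 1.246  (gene C)
gene G is most strongly downregulated.

-3.508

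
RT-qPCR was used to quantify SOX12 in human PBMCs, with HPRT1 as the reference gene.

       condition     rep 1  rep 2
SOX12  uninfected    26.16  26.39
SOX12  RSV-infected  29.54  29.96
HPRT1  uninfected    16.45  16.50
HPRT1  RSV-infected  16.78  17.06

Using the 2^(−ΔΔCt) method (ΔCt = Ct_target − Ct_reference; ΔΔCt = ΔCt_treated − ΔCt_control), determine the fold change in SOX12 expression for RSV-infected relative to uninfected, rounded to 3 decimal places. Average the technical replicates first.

0.122

Mean Ct: SOX12 uninfected 26.275; SOX12 RSV-infected 29.750; HPRT1 uninfected 16.475; HPRT1 RSV-infected 16.920
ΔCt(uninfected) = 26.275 − 16.475 = 9.800
ΔCt(RSV-infected) = 29.750 − 16.920 = 12.830
ΔΔCt = 12.830 − 9.800 = 3.030
Fold change = 2^(−3.030) = 0.1224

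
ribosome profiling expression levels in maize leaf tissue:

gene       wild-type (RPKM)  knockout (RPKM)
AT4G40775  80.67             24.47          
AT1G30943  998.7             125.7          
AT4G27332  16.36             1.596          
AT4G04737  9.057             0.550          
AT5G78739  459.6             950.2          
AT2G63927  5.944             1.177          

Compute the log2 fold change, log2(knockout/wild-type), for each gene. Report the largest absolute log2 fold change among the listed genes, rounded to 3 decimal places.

4.042

log2(24.47/80.67) = -1.721  (AT4G40775)
log2(125.7/998.7) = -2.990  (AT1G30943)
log2(1.596/16.36) = -3.358  (AT4G27332)
log2(0.550/9.057) = -4.042  (AT4G04737)
log2(950.2/459.6) = 1.048  (AT5G78739)
log2(1.177/5.944) = -2.336  (AT2G63927)
The largest magnitude belongs to AT4G04737.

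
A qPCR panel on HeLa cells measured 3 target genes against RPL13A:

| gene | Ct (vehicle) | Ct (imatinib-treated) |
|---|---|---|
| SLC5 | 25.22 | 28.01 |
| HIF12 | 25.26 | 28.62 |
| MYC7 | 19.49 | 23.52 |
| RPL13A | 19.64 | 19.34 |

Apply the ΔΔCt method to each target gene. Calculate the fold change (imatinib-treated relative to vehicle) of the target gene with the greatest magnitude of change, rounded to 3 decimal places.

0.050

SLC5: ΔΔCt = (28.01−19.34) − (25.22−19.64) = 8.67 − 5.58 = 3.09; fold change = 2^-3.09 = 0.117
HIF12: ΔΔCt = (28.62−19.34) − (25.26−19.64) = 9.28 − 5.62 = 3.66; fold change = 2^-3.66 = 0.079
MYC7: ΔΔCt = (23.52−19.34) − (19.49−19.64) = 4.18 − (-0.15) = 4.33; fold change = 2^-4.33 = 0.050
MYC7 has the largest |ΔΔCt| = 4.33.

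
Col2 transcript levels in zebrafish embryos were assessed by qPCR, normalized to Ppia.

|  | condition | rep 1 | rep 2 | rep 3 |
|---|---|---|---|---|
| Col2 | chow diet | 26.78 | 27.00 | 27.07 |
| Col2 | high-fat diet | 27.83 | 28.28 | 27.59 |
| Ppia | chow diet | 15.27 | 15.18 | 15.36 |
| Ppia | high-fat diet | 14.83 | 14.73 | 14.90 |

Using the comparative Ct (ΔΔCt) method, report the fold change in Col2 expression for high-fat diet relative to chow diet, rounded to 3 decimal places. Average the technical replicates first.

Mean Ct: Col2 chow diet 26.950; Col2 high-fat diet 27.900; Ppia chow diet 15.270; Ppia high-fat diet 14.820
ΔCt(chow diet) = 26.950 − 15.270 = 11.680
ΔCt(high-fat diet) = 27.900 − 14.820 = 13.080
ΔΔCt = 13.080 − 11.680 = 1.400
Fold change = 2^(−1.400) = 0.3789

0.379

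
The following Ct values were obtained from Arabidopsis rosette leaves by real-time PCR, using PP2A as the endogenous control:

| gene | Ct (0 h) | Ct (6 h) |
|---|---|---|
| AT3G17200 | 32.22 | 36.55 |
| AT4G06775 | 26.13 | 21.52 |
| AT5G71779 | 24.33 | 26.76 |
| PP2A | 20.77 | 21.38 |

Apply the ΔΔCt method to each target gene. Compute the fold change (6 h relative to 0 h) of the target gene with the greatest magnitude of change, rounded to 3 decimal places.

AT3G17200: ΔΔCt = (36.55−21.38) − (32.22−20.77) = 15.17 − 11.45 = 3.72; fold change = 2^-3.72 = 0.076
AT4G06775: ΔΔCt = (21.52−21.38) − (26.13−20.77) = 0.14 − 5.36 = -5.22; fold change = 2^5.22 = 37.271
AT5G71779: ΔΔCt = (26.76−21.38) − (24.33−20.77) = 5.38 − 3.56 = 1.82; fold change = 2^-1.82 = 0.283
AT4G06775 has the largest |ΔΔCt| = 5.22.

37.271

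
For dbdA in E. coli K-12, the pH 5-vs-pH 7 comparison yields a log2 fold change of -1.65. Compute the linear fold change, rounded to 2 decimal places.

Fold change = 2^(-1.65) = 0.319
That is, dbdA drops to 31.9% of the pH 7 level.

0.32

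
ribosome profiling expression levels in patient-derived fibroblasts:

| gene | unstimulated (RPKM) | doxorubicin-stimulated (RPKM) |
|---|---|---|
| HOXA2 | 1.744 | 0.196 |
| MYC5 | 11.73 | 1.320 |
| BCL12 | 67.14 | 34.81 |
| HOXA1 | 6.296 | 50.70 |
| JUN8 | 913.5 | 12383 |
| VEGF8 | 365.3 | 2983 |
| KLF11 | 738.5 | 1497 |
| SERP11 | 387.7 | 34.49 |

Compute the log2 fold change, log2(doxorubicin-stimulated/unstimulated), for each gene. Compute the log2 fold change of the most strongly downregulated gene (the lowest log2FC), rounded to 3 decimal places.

-3.491

log2(0.196/1.744) = -3.153  (HOXA2)
log2(1.320/11.73) = -3.152  (MYC5)
log2(34.81/67.14) = -0.948  (BCL12)
log2(50.70/6.296) = 3.009  (HOXA1)
log2(12383/913.5) = 3.761  (JUN8)
log2(2983/365.3) = 3.030  (VEGF8)
log2(1497/738.5) = 1.019  (KLF11)
log2(34.49/387.7) = -3.491  (SERP11)
SERP11 is most strongly downregulated.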